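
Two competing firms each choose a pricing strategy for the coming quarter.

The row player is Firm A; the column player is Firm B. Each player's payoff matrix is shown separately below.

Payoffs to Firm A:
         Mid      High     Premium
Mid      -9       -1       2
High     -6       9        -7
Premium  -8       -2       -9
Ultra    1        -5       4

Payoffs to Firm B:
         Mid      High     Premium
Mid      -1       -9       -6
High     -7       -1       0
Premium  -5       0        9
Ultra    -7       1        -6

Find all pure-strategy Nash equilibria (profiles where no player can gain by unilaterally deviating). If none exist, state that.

This game has no pure Nash equilibrium.

Firm A against Mid: payoffs -9, -6, -8, 1 → best response Ultra.
Firm A against High: payoffs -1, 9, -2, -5 → best response High.
Firm A against Premium: payoffs 2, -7, -9, 4 → best response Ultra.
Firm B against Mid: payoffs -1, -9, -6 → best response Mid.
Firm B against High: payoffs -7, -1, 0 → best response Premium.
Firm B against Premium: payoffs -5, 0, 9 → best response Premium.
Firm B against Ultra: payoffs -7, 1, -6 → best response High.
No profile is a mutual best response for all players.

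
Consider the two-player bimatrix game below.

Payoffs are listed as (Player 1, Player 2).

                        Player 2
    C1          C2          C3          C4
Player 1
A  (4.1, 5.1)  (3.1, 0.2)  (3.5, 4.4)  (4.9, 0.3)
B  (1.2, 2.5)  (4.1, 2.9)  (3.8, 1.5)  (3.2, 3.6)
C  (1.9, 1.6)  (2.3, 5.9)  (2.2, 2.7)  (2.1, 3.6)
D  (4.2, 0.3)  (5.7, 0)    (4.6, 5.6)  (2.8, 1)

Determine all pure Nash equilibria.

(D, C3)

For each strategy profile, look for a profitable unilateral deviation.
(A, C1): Player 1 can switch to D (4.1 → 4.2). Not NE.
(A, C2): Player 1 can switch to B (3.1 → 4.1). Not NE.
(A, C3): Player 1 can switch to B (3.5 → 3.8). Not NE.
(A, C4): Player 2 can switch to C1 (0.3 → 5.1). Not NE.
(B, C1): Player 1 can switch to A (1.2 → 4.1). Not NE.
(B, C2): Player 1 can switch to D (4.1 → 5.7). Not NE.
(B, C3): Player 1 can switch to D (3.8 → 4.6). Not NE.
(B, C4): Player 1 can switch to A (3.2 → 4.9). Not NE.
(D, C3): Player 1 gets 4.6, best alternative 3.8; Player 2 gets 5.6, best alternative 1. No profitable deviation — NE.
(The remaining 7 profiles each have a profitable deviation by the same check.)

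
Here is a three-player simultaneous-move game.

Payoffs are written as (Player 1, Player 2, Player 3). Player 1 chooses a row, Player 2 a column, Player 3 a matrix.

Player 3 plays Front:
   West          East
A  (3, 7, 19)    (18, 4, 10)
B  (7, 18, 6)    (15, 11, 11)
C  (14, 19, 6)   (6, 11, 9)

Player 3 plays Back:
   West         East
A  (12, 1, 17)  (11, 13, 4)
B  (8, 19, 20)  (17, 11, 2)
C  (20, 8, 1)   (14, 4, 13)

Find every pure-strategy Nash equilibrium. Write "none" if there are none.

The unique pure-strategy Nash equilibrium is (C, West, Front).

(A, West, Front): Player 1 can switch to B (3 → 7). Not NE.
(A, West, Back): Player 1 can switch to C (12 → 20). Not NE.
(A, East, Front): Player 2 can switch to West (4 → 7). Not NE.
(A, East, Back): Player 1 can switch to B (11 → 17). Not NE.
(B, West, Front): Player 1 can switch to C (7 → 14). Not NE.
(B, West, Back): Player 1 can switch to A (8 → 12). Not NE.
(B, East, Front): Player 1 can switch to A (15 → 18). Not NE.
(B, East, Back): Player 2 can switch to West (11 → 19). Not NE.
(C, West, Front): Player 1 gets 14, best alternative 7; Player 2 gets 19, best alternative 11; Player 3 gets 6, best alternative 1. No profitable deviation — NE.
(The remaining 3 profiles each have a profitable deviation by the same check.)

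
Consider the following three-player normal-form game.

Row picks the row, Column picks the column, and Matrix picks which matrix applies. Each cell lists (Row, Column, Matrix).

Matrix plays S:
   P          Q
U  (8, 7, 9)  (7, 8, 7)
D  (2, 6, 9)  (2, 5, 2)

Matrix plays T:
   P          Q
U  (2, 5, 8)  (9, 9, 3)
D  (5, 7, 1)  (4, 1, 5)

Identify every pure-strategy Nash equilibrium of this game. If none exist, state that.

Row against (P, S): payoffs 8, 2 → best response U.
Row against (P, T): payoffs 2, 5 → best response D.
Row against (Q, S): payoffs 7, 2 → best response U.
Row against (Q, T): payoffs 9, 4 → best response U.
Column against (U, S): payoffs 7, 8 → best response Q.
Column against (U, T): payoffs 5, 9 → best response Q.
Column against (D, S): payoffs 6, 5 → best response P.
Column against (D, T): payoffs 7, 1 → best response P.
Matrix against (U, P): payoffs 9, 8 → best response S.
Matrix against (U, Q): payoffs 7, 3 → best response S.
Matrix against (D, P): payoffs 9, 1 → best response S.
Matrix against (D, Q): payoffs 2, 5 → best response T.
Mutual best responses: (U, Q, S).

Pure NE: (U, Q, S)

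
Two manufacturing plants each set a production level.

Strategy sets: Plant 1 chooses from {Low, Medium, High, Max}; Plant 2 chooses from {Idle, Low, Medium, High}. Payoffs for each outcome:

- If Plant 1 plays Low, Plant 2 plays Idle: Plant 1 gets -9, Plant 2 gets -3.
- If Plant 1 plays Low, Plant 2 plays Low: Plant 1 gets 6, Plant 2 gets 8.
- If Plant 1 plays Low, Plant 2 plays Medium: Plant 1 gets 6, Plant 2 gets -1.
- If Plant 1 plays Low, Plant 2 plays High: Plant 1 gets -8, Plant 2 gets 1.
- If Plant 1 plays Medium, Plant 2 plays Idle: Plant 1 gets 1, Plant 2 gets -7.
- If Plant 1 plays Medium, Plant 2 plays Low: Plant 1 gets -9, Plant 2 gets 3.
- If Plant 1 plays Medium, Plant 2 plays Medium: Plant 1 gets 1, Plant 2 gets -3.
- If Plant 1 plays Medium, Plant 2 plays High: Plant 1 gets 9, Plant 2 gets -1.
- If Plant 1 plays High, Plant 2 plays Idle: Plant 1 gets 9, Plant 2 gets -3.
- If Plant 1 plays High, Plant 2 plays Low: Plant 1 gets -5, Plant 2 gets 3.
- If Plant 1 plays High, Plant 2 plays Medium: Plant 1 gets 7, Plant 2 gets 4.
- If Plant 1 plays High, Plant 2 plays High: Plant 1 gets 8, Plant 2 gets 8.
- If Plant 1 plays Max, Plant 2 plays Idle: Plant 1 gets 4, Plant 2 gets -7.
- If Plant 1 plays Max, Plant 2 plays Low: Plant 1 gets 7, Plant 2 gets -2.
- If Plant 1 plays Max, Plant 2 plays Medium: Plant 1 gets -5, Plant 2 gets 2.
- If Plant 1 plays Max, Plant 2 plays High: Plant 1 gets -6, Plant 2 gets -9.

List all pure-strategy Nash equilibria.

(Low, Idle): Plant 1 can switch to Medium (-9 → 1). Not NE.
(Low, Low): Plant 1 can switch to Max (6 → 7). Not NE.
(Low, Medium): Plant 1 can switch to High (6 → 7). Not NE.
(Low, High): Plant 1 can switch to Medium (-8 → 9). Not NE.
(Medium, Idle): Plant 1 can switch to High (1 → 9). Not NE.
(Medium, Low): Plant 1 can switch to Low (-9 → 6). Not NE.
(Medium, Medium): Plant 1 can switch to Low (1 → 6). Not NE.
(Medium, High): Plant 2 can switch to Low (-1 → 3). Not NE.
(The remaining 8 profiles each have a profitable deviation by the same check.)

This game has no pure Nash equilibrium.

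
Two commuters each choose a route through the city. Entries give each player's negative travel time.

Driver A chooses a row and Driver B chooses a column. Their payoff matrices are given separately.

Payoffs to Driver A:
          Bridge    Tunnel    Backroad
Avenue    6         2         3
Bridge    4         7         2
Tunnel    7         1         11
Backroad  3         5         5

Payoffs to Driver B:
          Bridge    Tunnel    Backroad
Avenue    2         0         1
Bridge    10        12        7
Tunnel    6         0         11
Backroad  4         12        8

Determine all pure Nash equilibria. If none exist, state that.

Mark each player's best response to every combination of opponents' strategies; a profile where every player is best-responding is a pure Nash equilibrium.
Driver A against Bridge: payoffs 6, 4, 7, 3 → best response Tunnel.
Driver A against Tunnel: payoffs 2, 7, 1, 5 → best response Bridge.
Driver A against Backroad: payoffs 3, 2, 11, 5 → best response Tunnel.
Driver B against Avenue: payoffs 2, 0, 1 → best response Bridge.
Driver B against Bridge: payoffs 10, 12, 7 → best response Tunnel.
Driver B against Tunnel: payoffs 6, 0, 11 → best response Backroad.
Driver B against Backroad: payoffs 4, 12, 8 → best response Tunnel.
Mutual best responses: (Bridge, Tunnel); (Tunnel, Backroad).

Pure-strategy Nash equilibria: (Bridge, Tunnel), (Tunnel, Backroad)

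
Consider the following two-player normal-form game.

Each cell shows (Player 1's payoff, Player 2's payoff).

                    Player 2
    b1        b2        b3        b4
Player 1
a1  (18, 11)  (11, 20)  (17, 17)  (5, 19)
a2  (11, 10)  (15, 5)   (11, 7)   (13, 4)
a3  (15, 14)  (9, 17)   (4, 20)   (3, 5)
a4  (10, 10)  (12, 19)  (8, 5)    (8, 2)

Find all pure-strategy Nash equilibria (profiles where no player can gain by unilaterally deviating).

This game has no pure Nash equilibrium.

Player 1 against b1: payoffs 18, 11, 15, 10 → best response a1.
Player 1 against b2: payoffs 11, 15, 9, 12 → best response a2.
Player 1 against b3: payoffs 17, 11, 4, 8 → best response a1.
Player 1 against b4: payoffs 5, 13, 3, 8 → best response a2.
Player 2 against a1: payoffs 11, 20, 17, 19 → best response b2.
Player 2 against a2: payoffs 10, 5, 7, 4 → best response b1.
Player 2 against a3: payoffs 14, 17, 20, 5 → best response b3.
Player 2 against a4: payoffs 10, 19, 5, 2 → best response b2.
No profile is a mutual best response for all players.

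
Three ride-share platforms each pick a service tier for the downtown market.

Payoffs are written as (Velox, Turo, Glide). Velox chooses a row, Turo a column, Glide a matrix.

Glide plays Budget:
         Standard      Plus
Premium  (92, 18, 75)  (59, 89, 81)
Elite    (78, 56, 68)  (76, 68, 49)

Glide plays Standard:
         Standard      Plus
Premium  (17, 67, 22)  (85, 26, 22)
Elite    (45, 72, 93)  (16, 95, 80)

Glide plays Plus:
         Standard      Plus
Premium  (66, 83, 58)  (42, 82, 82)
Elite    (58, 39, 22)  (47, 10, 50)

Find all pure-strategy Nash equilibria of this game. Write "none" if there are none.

This game has no pure Nash equilibrium.

Velox against (Standard, Budget): payoffs 92, 78 → best response Premium.
Velox against (Standard, Standard): payoffs 17, 45 → best response Elite.
Velox against (Standard, Plus): payoffs 66, 58 → best response Premium.
Velox against (Plus, Budget): payoffs 59, 76 → best response Elite.
Velox against (Plus, Standard): payoffs 85, 16 → best response Premium.
Velox against (Plus, Plus): payoffs 42, 47 → best response Elite.
Turo against (Premium, Budget): payoffs 18, 89 → best response Plus.
Turo against (Premium, Standard): payoffs 67, 26 → best response Standard.
Turo against (Premium, Plus): payoffs 83, 82 → best response Standard.
Turo against (Elite, Budget): payoffs 56, 68 → best response Plus.
Turo against (Elite, Standard): payoffs 72, 95 → best response Plus.
Turo against (Elite, Plus): payoffs 39, 10 → best response Standard.
Glide against (Premium, Standard): payoffs 75, 22, 58 → best response Budget.
Glide against (Premium, Plus): payoffs 81, 22, 82 → best response Plus.
Glide against (Elite, Standard): payoffs 68, 93, 22 → best response Standard.
Glide against (Elite, Plus): payoffs 49, 80, 50 → best response Standard.
No profile is a mutual best response for all players.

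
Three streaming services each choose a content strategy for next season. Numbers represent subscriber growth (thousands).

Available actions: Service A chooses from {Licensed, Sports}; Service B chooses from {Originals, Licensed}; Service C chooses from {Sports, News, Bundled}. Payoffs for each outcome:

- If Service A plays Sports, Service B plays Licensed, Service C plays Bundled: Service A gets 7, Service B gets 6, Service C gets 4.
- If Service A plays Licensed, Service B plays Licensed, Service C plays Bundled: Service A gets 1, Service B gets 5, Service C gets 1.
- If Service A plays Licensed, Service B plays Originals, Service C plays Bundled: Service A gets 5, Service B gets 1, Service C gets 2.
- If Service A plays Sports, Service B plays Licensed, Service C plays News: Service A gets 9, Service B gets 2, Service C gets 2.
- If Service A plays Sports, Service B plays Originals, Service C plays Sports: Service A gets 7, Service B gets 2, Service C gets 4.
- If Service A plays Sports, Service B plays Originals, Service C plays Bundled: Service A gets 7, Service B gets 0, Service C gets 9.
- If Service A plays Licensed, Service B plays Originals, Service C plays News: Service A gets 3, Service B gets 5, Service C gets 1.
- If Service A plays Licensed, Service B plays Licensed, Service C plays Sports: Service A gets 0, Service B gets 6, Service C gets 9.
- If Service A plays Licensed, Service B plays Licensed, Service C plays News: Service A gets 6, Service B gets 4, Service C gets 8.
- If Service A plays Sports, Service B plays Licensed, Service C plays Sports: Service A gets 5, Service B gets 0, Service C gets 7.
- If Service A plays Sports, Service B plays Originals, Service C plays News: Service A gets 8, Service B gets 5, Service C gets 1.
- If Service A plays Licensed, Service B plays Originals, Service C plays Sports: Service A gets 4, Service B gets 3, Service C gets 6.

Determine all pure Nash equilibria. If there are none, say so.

No pure-strategy Nash equilibrium.

Check each profile: it is a Nash equilibrium iff no player can strictly gain by switching unilaterally.
(Licensed, Originals, Sports): Service A can switch to Sports (4 → 7). Not NE.
(Licensed, Originals, News): Service A can switch to Sports (3 → 8). Not NE.
(Licensed, Originals, Bundled): Service A can switch to Sports (5 → 7). Not NE.
(Licensed, Licensed, Sports): Service A can switch to Sports (0 → 5). Not NE.
(Licensed, Licensed, News): Service A can switch to Sports (6 → 9). Not NE.
(Licensed, Licensed, Bundled): Service A can switch to Sports (1 → 7). Not NE.
(Sports, Originals, Sports): Service C can switch to Bundled (4 → 9). Not NE.
(Sports, Originals, News): Service C can switch to Sports (1 → 4). Not NE.
(The remaining 4 profiles each have a profitable deviation by the same check.)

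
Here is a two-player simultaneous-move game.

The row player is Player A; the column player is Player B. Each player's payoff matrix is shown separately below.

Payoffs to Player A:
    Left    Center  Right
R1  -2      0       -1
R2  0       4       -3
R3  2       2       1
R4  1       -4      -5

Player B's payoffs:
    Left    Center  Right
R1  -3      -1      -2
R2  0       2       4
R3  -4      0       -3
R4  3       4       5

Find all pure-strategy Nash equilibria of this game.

This game has no pure Nash equilibrium.

(R1, Left): Player A can switch to R2 (-2 → 0). Not NE.
(R1, Center): Player A can switch to R2 (0 → 4). Not NE.
(R1, Right): Player A can switch to R3 (-1 → 1). Not NE.
(R2, Left): Player A can switch to R3 (0 → 2). Not NE.
(R2, Center): Player B can switch to Right (2 → 4). Not NE.
(R2, Right): Player A can switch to R1 (-3 → -1). Not NE.
(R3, Left): Player B can switch to Center (-4 → 0). Not NE.
(R3, Center): Player A can switch to R2 (2 → 4). Not NE.
(R3, Right): Player B can switch to Center (-3 → 0). Not NE.
(R4, Left): Player A can switch to R3 (1 → 2). Not NE.
(R4, Center): Player A can switch to R1 (-4 → 0). Not NE.
(R4, Right): Player A can switch to R1 (-5 → -1). Not NE.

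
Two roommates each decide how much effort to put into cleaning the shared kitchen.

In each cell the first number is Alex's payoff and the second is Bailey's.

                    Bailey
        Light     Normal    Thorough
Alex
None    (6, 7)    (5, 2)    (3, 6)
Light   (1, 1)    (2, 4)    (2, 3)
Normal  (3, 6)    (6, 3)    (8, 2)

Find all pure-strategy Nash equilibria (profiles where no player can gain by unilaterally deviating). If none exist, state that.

Alex against Light: payoffs 6, 1, 3 → best response None.
Alex against Normal: payoffs 5, 2, 6 → best response Normal.
Alex against Thorough: payoffs 3, 2, 8 → best response Normal.
Bailey against None: payoffs 7, 2, 6 → best response Light.
Bailey against Light: payoffs 1, 4, 3 → best response Normal.
Bailey against Normal: payoffs 6, 3, 2 → best response Light.
Mutual best responses: (None, Light).

(None, Light)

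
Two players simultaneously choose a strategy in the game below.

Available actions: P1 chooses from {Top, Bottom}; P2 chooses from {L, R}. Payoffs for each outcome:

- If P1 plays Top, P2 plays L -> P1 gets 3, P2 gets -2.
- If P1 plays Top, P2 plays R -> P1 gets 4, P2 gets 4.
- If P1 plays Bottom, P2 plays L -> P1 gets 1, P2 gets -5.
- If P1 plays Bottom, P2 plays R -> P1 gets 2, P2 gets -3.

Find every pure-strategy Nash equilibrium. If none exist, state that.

The unique pure-strategy Nash equilibrium is (Top, R).

P1 against L: payoffs 3, 1 → best response Top.
P1 against R: payoffs 4, 2 → best response Top.
P2 against Top: payoffs -2, 4 → best response R.
P2 against Bottom: payoffs -5, -3 → best response R.
Mutual best responses: (Top, R).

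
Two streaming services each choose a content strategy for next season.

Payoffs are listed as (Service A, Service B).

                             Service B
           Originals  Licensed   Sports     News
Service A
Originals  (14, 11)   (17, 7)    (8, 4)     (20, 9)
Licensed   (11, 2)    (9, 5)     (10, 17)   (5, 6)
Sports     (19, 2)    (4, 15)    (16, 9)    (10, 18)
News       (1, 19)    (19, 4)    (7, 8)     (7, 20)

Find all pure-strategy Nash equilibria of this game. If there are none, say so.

There is no pure-strategy Nash equilibrium.

Service A against Originals: payoffs 14, 11, 19, 1 → best response Sports.
Service A against Licensed: payoffs 17, 9, 4, 19 → best response News.
Service A against Sports: payoffs 8, 10, 16, 7 → best response Sports.
Service A against News: payoffs 20, 5, 10, 7 → best response Originals.
Service B against Originals: payoffs 11, 7, 4, 9 → best response Originals.
Service B against Licensed: payoffs 2, 5, 17, 6 → best response Sports.
Service B against Sports: payoffs 2, 15, 9, 18 → best response News.
Service B against News: payoffs 19, 4, 8, 20 → best response News.
No profile is a mutual best response for all players.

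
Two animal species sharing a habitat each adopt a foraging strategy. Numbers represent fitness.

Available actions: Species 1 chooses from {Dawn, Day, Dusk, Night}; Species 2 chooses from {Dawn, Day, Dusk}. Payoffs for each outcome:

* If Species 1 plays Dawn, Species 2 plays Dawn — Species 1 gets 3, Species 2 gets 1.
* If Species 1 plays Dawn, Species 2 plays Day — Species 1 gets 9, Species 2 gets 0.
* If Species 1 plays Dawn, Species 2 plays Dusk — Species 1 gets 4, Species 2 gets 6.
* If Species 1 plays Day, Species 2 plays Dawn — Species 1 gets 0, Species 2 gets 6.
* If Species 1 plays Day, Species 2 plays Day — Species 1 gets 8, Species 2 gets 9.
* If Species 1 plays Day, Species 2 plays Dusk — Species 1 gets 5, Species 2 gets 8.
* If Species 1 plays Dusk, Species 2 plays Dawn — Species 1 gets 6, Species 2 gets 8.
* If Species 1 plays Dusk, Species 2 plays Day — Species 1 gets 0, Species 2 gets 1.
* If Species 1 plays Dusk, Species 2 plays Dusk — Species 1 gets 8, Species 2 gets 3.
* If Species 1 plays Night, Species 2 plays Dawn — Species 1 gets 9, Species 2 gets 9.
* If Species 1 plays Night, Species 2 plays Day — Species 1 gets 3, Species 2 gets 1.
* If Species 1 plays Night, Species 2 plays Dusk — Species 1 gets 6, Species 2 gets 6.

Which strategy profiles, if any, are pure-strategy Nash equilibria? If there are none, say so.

Pure NE: (Night, Dawn)

For each strategy profile, look for a profitable unilateral deviation.
(Dawn, Dawn): Species 1 can switch to Dusk (3 → 6). Not NE.
(Dawn, Day): Species 2 can switch to Dawn (0 → 1). Not NE.
(Dawn, Dusk): Species 1 can switch to Day (4 → 5). Not NE.
(Day, Dawn): Species 1 can switch to Dawn (0 → 3). Not NE.
(Day, Day): Species 1 can switch to Dawn (8 → 9). Not NE.
(Day, Dusk): Species 1 can switch to Dusk (5 → 8). Not NE.
(Night, Dawn): Species 1 gets 9, best alternative 6; Species 2 gets 9, best alternative 6. No profitable deviation — NE.
(The remaining 5 profiles each have a profitable deviation by the same check.)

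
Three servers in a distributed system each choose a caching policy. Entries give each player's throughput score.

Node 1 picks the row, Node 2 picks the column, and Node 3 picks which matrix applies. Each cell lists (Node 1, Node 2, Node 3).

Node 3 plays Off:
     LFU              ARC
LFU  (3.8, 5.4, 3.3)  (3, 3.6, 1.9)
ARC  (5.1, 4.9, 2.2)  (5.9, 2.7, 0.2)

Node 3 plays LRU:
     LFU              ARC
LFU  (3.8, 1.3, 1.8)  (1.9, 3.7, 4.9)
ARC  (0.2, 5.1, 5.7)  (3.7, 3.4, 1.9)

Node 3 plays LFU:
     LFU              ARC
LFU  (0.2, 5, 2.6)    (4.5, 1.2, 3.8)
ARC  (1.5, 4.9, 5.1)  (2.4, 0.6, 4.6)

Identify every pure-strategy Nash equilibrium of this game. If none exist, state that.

Node 1 against (LFU, Off): payoffs 3.8, 5.1 → best response ARC.
Node 1 against (LFU, LRU): payoffs 3.8, 0.2 → best response LFU.
Node 1 against (LFU, LFU): payoffs 0.2, 1.5 → best response ARC.
Node 1 against (ARC, Off): payoffs 3, 5.9 → best response ARC.
Node 1 against (ARC, LRU): payoffs 1.9, 3.7 → best response ARC.
Node 1 against (ARC, LFU): payoffs 4.5, 2.4 → best response LFU.
Node 2 against (LFU, Off): payoffs 5.4, 3.6 → best response LFU.
Node 2 against (LFU, LRU): payoffs 1.3, 3.7 → best response ARC.
Node 2 against (LFU, LFU): payoffs 5, 1.2 → best response LFU.
Node 2 against (ARC, Off): payoffs 4.9, 2.7 → best response LFU.
Node 2 against (ARC, LRU): payoffs 5.1, 3.4 → best response LFU.
Node 2 against (ARC, LFU): payoffs 4.9, 0.6 → best response LFU.
Node 3 against (LFU, LFU): payoffs 3.3, 1.8, 2.6 → best response Off.
Node 3 against (LFU, ARC): payoffs 1.9, 4.9, 3.8 → best response LRU.
Node 3 against (ARC, LFU): payoffs 2.2, 5.7, 5.1 → best response LRU.
Node 3 against (ARC, ARC): payoffs 0.2, 1.9, 4.6 → best response LFU.
No profile is a mutual best response for all players.

This game has no pure Nash equilibrium.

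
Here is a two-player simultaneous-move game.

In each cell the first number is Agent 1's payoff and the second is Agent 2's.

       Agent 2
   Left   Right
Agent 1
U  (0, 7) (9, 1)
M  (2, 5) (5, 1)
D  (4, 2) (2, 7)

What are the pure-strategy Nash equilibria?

(U, Left): Agent 1 can switch to M (0 → 2). Not NE.
(U, Right): Agent 2 can switch to Left (1 → 7). Not NE.
(M, Left): Agent 1 can switch to D (2 → 4). Not NE.
(M, Right): Agent 1 can switch to U (5 → 9). Not NE.
(D, Left): Agent 2 can switch to Right (2 → 7). Not NE.
(D, Right): Agent 1 can switch to U (2 → 9). Not NE.

No pure-strategy Nash equilibrium.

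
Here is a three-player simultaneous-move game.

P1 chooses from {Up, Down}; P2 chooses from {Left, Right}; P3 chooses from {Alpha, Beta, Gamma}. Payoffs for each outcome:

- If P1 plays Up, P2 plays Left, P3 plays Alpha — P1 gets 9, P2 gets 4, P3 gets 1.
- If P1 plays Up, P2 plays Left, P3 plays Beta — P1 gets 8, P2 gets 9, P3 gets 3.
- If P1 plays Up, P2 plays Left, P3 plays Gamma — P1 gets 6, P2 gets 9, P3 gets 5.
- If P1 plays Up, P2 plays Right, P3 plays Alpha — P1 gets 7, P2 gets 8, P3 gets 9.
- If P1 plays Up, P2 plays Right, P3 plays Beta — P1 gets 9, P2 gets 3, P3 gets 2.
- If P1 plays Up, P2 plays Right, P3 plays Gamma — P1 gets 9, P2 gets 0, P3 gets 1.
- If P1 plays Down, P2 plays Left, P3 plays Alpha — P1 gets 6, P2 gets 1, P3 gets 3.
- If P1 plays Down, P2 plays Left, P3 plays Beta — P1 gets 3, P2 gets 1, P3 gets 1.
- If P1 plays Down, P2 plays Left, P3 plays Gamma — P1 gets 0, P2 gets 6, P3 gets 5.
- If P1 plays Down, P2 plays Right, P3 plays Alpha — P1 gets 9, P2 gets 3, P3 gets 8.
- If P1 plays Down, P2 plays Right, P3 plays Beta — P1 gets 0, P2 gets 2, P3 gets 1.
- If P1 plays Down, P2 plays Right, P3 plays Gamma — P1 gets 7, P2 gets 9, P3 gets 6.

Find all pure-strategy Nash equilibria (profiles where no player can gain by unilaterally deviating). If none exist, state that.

P1 against (Left, Alpha): payoffs 9, 6 → best response Up.
P1 against (Left, Beta): payoffs 8, 3 → best response Up.
P1 against (Left, Gamma): payoffs 6, 0 → best response Up.
P1 against (Right, Alpha): payoffs 7, 9 → best response Down.
P1 against (Right, Beta): payoffs 9, 0 → best response Up.
P1 against (Right, Gamma): payoffs 9, 7 → best response Up.
P2 against (Up, Alpha): payoffs 4, 8 → best response Right.
P2 against (Up, Beta): payoffs 9, 3 → best response Left.
P2 against (Up, Gamma): payoffs 9, 0 → best response Left.
P2 against (Down, Alpha): payoffs 1, 3 → best response Right.
P2 against (Down, Beta): payoffs 1, 2 → best response Right.
P2 against (Down, Gamma): payoffs 6, 9 → best response Right.
P3 against (Up, Left): payoffs 1, 3, 5 → best response Gamma.
P3 against (Up, Right): payoffs 9, 2, 1 → best response Alpha.
P3 against (Down, Left): payoffs 3, 1, 5 → best response Gamma.
P3 against (Down, Right): payoffs 8, 1, 6 → best response Alpha.
Mutual best responses: (Up, Left, Gamma); (Down, Right, Alpha).

Pure-strategy Nash equilibria: (Up, Left, Gamma) and (Down, Right, Alpha)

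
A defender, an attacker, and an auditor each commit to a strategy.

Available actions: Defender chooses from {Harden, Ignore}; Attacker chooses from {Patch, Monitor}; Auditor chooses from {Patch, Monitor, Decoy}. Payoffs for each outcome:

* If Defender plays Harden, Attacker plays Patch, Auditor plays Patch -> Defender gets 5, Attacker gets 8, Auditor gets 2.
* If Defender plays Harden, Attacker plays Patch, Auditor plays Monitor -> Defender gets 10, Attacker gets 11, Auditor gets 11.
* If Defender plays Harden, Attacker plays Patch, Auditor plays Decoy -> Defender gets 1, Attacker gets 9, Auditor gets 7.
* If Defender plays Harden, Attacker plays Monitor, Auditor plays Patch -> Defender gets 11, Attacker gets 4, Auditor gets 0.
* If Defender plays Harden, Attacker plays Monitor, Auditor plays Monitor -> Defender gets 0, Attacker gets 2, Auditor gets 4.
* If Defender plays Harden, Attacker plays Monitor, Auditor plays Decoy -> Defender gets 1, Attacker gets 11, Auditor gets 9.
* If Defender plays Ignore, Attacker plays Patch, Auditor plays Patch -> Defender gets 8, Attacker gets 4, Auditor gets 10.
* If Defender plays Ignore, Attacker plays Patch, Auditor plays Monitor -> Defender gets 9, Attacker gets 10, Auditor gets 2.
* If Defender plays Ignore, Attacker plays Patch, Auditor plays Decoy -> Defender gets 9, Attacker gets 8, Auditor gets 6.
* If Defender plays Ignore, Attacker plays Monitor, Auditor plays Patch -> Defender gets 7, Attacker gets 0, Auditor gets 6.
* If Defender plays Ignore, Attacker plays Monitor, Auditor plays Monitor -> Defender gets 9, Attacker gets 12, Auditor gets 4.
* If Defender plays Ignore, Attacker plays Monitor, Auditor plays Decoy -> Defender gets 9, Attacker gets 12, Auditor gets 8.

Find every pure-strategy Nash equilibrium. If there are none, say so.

For each player, find the best response to each opponent profile; mutual best responses are the pure NE.
Defender against (Patch, Patch): payoffs 5, 8 → best response Ignore.
Defender against (Patch, Monitor): payoffs 10, 9 → best response Harden.
Defender against (Patch, Decoy): payoffs 1, 9 → best response Ignore.
Defender against (Monitor, Patch): payoffs 11, 7 → best response Harden.
Defender against (Monitor, Monitor): payoffs 0, 9 → best response Ignore.
Defender against (Monitor, Decoy): payoffs 1, 9 → best response Ignore.
Attacker against (Harden, Patch): payoffs 8, 4 → best response Patch.
Attacker against (Harden, Monitor): payoffs 11, 2 → best response Patch.
Attacker against (Harden, Decoy): payoffs 9, 11 → best response Monitor.
Attacker against (Ignore, Patch): payoffs 4, 0 → best response Patch.
Attacker against (Ignore, Monitor): payoffs 10, 12 → best response Monitor.
Attacker against (Ignore, Decoy): payoffs 8, 12 → best response Monitor.
Auditor against (Harden, Patch): payoffs 2, 11, 7 → best response Monitor.
Auditor against (Harden, Monitor): payoffs 0, 4, 9 → best response Decoy.
Auditor against (Ignore, Patch): payoffs 10, 2, 6 → best response Patch.
Auditor against (Ignore, Monitor): payoffs 6, 4, 8 → best response Decoy.
Mutual best responses: (Harden, Patch, Monitor); (Ignore, Patch, Patch); (Ignore, Monitor, Decoy).

The pure Nash equilibria are (Harden, Patch, Monitor) and (Ignore, Patch, Patch) and (Ignore, Monitor, Decoy).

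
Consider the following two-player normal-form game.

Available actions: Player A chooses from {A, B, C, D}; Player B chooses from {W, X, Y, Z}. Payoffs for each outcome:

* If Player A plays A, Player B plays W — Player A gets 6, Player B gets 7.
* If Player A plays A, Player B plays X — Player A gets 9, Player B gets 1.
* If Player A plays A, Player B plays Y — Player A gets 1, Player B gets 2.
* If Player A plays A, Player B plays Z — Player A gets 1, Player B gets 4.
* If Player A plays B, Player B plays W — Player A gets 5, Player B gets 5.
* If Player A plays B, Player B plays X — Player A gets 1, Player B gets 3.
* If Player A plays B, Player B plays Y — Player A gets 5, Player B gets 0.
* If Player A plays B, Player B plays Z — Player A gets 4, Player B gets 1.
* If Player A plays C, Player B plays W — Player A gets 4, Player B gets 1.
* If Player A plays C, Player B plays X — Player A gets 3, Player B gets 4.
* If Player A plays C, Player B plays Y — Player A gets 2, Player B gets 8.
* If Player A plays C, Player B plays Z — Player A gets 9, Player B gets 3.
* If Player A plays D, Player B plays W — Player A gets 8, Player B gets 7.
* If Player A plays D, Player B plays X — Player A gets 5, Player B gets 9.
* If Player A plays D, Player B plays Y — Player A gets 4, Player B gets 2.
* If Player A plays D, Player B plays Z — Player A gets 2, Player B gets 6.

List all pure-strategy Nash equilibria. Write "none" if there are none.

For each player, find the best response to each opponent profile; mutual best responses are the pure NE.
Player A against W: payoffs 6, 5, 4, 8 → best response D.
Player A against X: payoffs 9, 1, 3, 5 → best response A.
Player A against Y: payoffs 1, 5, 2, 4 → best response B.
Player A against Z: payoffs 1, 4, 9, 2 → best response C.
Player B against A: payoffs 7, 1, 2, 4 → best response W.
Player B against B: payoffs 5, 3, 0, 1 → best response W.
Player B against C: payoffs 1, 4, 8, 3 → best response Y.
Player B against D: payoffs 7, 9, 2, 6 → best response X.
No profile is a mutual best response for all players.

No pure-strategy Nash equilibrium.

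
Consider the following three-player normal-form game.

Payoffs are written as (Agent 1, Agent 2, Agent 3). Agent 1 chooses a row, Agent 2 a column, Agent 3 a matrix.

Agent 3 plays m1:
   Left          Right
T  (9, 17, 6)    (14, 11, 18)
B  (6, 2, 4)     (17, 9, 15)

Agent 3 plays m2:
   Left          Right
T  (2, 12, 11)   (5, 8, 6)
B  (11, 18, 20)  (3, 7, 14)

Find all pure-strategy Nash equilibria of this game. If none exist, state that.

For each strategy profile, look for a profitable unilateral deviation.
(T, Left, m1): Agent 3 can switch to m2 (6 → 11). Not NE.
(T, Left, m2): Agent 1 can switch to B (2 → 11). Not NE.
(T, Right, m1): Agent 1 can switch to B (14 → 17). Not NE.
(T, Right, m2): Agent 2 can switch to Left (8 → 12). Not NE.
(B, Left, m1): Agent 1 can switch to T (6 → 9). Not NE.
(B, Left, m2): Agent 1 gets 11, best alternative 2; Agent 2 gets 18, best alternative 7; Agent 3 gets 20, best alternative 4. No profitable deviation — NE.
(B, Right, m1): Agent 1 gets 17, best alternative 14; Agent 2 gets 9, best alternative 2; Agent 3 gets 15, best alternative 14. No profitable deviation — NE.
(B, Right, m2): Agent 1 can switch to T (3 → 5). Not NE.

Pure-strategy Nash equilibria: (B, Left, m2); (B, Right, m1)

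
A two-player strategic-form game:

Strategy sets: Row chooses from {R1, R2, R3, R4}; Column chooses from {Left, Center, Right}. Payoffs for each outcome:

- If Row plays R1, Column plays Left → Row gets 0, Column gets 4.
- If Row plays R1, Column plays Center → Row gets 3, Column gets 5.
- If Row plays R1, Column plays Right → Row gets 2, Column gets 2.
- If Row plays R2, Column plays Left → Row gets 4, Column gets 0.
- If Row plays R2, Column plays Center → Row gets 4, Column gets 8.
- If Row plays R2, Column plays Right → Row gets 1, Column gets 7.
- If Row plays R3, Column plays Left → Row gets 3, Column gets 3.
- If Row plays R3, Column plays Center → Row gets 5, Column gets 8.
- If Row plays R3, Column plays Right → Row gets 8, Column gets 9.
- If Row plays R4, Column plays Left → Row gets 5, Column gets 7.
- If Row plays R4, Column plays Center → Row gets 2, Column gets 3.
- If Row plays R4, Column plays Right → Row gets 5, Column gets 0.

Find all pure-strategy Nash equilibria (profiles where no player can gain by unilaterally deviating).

Pure-strategy Nash equilibria: (R3, Right); (R4, Left)

Row against Left: payoffs 0, 4, 3, 5 → best response R4.
Row against Center: payoffs 3, 4, 5, 2 → best response R3.
Row against Right: payoffs 2, 1, 8, 5 → best response R3.
Column against R1: payoffs 4, 5, 2 → best response Center.
Column against R2: payoffs 0, 8, 7 → best response Center.
Column against R3: payoffs 3, 8, 9 → best response Right.
Column against R4: payoffs 7, 3, 0 → best response Left.
Mutual best responses: (R3, Right); (R4, Left).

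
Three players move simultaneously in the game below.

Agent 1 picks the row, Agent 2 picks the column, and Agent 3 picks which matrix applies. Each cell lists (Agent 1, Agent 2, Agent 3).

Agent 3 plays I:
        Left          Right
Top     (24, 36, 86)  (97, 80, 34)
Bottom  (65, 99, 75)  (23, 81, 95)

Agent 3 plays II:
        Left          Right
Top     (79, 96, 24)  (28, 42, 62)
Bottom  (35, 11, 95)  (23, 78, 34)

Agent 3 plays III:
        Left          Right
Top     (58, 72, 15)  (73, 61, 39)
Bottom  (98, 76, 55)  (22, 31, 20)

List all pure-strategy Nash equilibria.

No pure-strategy Nash equilibrium.

Agent 1 against (Left, I): payoffs 24, 65 → best response Bottom.
Agent 1 against (Left, II): payoffs 79, 35 → best response Top.
Agent 1 against (Left, III): payoffs 58, 98 → best response Bottom.
Agent 1 against (Right, I): payoffs 97, 23 → best response Top.
Agent 1 against (Right, II): payoffs 28, 23 → best response Top.
Agent 1 against (Right, III): payoffs 73, 22 → best response Top.
Agent 2 against (Top, I): payoffs 36, 80 → best response Right.
Agent 2 against (Top, II): payoffs 96, 42 → best response Left.
Agent 2 against (Top, III): payoffs 72, 61 → best response Left.
Agent 2 against (Bottom, I): payoffs 99, 81 → best response Left.
Agent 2 against (Bottom, II): payoffs 11, 78 → best response Right.
Agent 2 against (Bottom, III): payoffs 76, 31 → best response Left.
Agent 3 against (Top, Left): payoffs 86, 24, 15 → best response I.
Agent 3 against (Top, Right): payoffs 34, 62, 39 → best response II.
Agent 3 against (Bottom, Left): payoffs 75, 95, 55 → best response II.
Agent 3 against (Bottom, Right): payoffs 95, 34, 20 → best response I.
No profile is a mutual best response for all players.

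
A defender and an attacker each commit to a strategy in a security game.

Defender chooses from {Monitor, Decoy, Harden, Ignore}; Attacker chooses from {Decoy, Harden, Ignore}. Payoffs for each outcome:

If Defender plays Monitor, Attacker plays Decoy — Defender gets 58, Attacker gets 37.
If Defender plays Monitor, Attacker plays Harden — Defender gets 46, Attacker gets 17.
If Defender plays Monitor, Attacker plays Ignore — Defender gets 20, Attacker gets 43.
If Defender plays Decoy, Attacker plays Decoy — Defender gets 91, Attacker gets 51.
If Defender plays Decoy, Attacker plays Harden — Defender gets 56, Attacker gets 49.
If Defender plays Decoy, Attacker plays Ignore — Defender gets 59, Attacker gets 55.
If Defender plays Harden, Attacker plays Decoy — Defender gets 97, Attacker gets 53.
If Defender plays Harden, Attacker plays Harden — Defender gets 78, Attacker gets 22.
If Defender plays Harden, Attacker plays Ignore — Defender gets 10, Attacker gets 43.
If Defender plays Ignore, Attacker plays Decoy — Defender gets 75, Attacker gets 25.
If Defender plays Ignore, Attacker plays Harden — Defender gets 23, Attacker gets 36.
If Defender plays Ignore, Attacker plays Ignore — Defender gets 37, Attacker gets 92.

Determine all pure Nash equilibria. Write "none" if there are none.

Pure-strategy Nash equilibria: (Decoy, Ignore); (Harden, Decoy)

For each strategy profile, look for a profitable unilateral deviation.
(Monitor, Decoy): Defender can switch to Decoy (58 → 91). Not NE.
(Monitor, Harden): Defender can switch to Decoy (46 → 56). Not NE.
(Monitor, Ignore): Defender can switch to Decoy (20 → 59). Not NE.
(Decoy, Decoy): Defender can switch to Harden (91 → 97). Not NE.
(Decoy, Harden): Defender can switch to Harden (56 → 78). Not NE.
(Decoy, Ignore): Defender gets 59, best alternative 37; Attacker gets 55, best alternative 51. No profitable deviation — NE.
(Harden, Decoy): Defender gets 97, best alternative 91; Attacker gets 53, best alternative 43. No profitable deviation — NE.
(Harden, Harden): Attacker can switch to Decoy (22 → 53). Not NE.
(Harden, Ignore): Defender can switch to Monitor (10 → 20). Not NE.
(Ignore, Decoy): Defender can switch to Decoy (75 → 91). Not NE.
(The remaining 2 profiles each have a profitable deviation by the same check.)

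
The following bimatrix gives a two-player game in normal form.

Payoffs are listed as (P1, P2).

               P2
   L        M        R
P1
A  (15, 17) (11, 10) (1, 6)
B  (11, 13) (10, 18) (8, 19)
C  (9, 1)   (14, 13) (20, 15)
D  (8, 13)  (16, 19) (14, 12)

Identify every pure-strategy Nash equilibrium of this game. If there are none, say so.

The pure Nash equilibria are (A, L), (C, R), (D, M).

P1 against L: payoffs 15, 11, 9, 8 → best response A.
P1 against M: payoffs 11, 10, 14, 16 → best response D.
P1 against R: payoffs 1, 8, 20, 14 → best response C.
P2 against A: payoffs 17, 10, 6 → best response L.
P2 against B: payoffs 13, 18, 19 → best response R.
P2 against C: payoffs 1, 13, 15 → best response R.
P2 against D: payoffs 13, 19, 12 → best response M.
Mutual best responses: (A, L); (C, R); (D, M).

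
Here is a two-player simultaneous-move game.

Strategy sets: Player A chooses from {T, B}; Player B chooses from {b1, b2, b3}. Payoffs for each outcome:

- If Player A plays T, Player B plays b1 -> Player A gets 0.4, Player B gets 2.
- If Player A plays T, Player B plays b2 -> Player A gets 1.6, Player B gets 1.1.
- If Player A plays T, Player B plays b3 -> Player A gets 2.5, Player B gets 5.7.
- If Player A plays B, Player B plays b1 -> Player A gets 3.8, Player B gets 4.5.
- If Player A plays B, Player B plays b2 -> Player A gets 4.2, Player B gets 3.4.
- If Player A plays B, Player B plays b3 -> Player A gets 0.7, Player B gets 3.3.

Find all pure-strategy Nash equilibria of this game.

Pure-strategy Nash equilibria: (T, b3), (B, b1)

Player A against b1: payoffs 0.4, 3.8 → best response B.
Player A against b2: payoffs 1.6, 4.2 → best response B.
Player A against b3: payoffs 2.5, 0.7 → best response T.
Player B against T: payoffs 2, 1.1, 5.7 → best response b3.
Player B against B: payoffs 4.5, 3.4, 3.3 → best response b1.
Mutual best responses: (T, b3); (B, b1).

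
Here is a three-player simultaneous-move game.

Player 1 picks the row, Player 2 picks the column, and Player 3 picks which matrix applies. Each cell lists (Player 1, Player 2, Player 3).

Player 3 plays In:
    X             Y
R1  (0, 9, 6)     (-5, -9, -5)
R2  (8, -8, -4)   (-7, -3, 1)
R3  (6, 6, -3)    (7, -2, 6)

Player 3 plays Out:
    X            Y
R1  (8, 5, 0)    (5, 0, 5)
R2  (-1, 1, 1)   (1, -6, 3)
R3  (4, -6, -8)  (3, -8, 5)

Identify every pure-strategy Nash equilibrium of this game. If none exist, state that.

This game has no pure Nash equilibrium.

(R1, X, In): Player 1 can switch to R2 (0 → 8). Not NE.
(R1, X, Out): Player 3 can switch to In (0 → 6). Not NE.
(R1, Y, In): Player 1 can switch to R3 (-5 → 7). Not NE.
(R1, Y, Out): Player 2 can switch to X (0 → 5). Not NE.
(R2, X, In): Player 2 can switch to Y (-8 → -3). Not NE.
(R2, X, Out): Player 1 can switch to R1 (-1 → 8). Not NE.
(R2, Y, In): Player 1 can switch to R1 (-7 → -5). Not NE.
(R2, Y, Out): Player 1 can switch to R1 (1 → 5). Not NE.
(The remaining 4 profiles each have a profitable deviation by the same check.)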